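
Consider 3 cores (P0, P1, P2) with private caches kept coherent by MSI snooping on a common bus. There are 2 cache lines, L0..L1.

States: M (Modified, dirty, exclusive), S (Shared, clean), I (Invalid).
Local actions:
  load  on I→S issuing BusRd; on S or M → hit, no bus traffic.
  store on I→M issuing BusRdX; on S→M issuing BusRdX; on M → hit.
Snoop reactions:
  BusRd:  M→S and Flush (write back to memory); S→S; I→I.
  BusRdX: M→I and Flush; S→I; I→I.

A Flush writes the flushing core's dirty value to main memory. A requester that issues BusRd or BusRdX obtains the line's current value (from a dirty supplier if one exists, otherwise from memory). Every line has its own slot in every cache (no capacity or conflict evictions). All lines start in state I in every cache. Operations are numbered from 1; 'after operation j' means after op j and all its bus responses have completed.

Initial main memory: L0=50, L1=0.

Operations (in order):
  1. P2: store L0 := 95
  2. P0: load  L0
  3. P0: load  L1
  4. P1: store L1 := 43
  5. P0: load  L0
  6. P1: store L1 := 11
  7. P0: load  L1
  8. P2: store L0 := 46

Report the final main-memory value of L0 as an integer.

memory[L0] = 95

  op1 P2: store L0 := 95 → I/I/M on L0; bus BusRdX; mem=50
  op2 P0: load  L0 → S/I/S on L0; bus BusRd Flush; mem=95
  op3 P0: load  L1 → S/I/I on L1; bus BusRd; mem=0
  op4 P1: store L1 := 43 → I/M/I on L1; bus BusRdX; mem=0
  op5 P0: load  L0 → S/I/S on L0; bus (none); mem=95
  op6 P1: store L1 := 11 → I/M/I on L1; bus (none); mem=0
  op7 P0: load  L1 → S/S/I on L1; bus BusRd Flush; mem=11
  op8 P2: store L0 := 46 → I/I/M on L0; bus BusRdX; mem=95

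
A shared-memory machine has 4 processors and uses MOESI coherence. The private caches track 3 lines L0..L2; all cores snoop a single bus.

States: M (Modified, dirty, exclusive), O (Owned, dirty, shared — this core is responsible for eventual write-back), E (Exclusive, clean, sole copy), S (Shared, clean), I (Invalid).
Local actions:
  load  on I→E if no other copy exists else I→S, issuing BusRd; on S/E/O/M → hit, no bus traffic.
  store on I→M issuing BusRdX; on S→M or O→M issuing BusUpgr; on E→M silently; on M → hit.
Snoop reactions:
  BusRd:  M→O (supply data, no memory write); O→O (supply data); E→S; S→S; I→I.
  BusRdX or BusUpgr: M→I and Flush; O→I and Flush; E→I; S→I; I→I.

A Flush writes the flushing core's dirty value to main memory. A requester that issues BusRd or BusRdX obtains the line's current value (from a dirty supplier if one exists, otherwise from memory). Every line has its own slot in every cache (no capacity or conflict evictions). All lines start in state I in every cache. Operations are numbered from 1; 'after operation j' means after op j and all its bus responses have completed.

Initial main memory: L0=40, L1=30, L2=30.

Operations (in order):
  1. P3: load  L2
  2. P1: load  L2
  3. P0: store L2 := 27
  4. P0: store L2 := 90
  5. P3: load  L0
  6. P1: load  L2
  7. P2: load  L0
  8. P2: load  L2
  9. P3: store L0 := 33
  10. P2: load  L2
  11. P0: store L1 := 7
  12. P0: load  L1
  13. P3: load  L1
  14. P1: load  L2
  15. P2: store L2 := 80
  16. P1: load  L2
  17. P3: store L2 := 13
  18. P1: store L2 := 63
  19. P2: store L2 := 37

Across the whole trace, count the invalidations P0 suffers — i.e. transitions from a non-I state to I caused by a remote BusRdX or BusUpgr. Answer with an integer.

  op1 P3: load  L2 → I/I/I/E on L2; bus BusRd; mem=30
  op2 P1: load  L2 → I/S/I/S on L2; bus BusRd; mem=30
  op3 P0: store L2 := 27 → M/I/I/I on L2; bus BusRdX; mem=30
  op4 P0: store L2 := 90 → M/I/I/I on L2; bus (none); mem=30
  op5 P3: load  L0 → I/I/I/E on L0; bus BusRd; mem=40
  op6 P1: load  L2 → O/S/I/I on L2; bus BusRd; mem=30
  op7 P2: load  L0 → I/I/S/S on L0; bus BusRd; mem=40
  op8 P2: load  L2 → O/S/S/I on L2; bus BusRd; mem=30
  op9 P3: store L0 := 33 → I/I/I/M on L0; bus BusUpgr; mem=40
  op10 P2: load  L2 → O/S/S/I on L2; bus (none); mem=30
  op11 P0: store L1 := 7 → M/I/I/I on L1; bus BusRdX; mem=30
  op12 P0: load  L1 → M/I/I/I on L1; bus (none); mem=30
  op13 P3: load  L1 → O/I/I/S on L1; bus BusRd; mem=30
  op14 P1: load  L2 → O/S/S/I on L2; bus (none); mem=30
  op15 P2: store L2 := 80 → I/I/M/I on L2; bus BusUpgr Flush; mem=90
  op16 P1: load  L2 → I/S/O/I on L2; bus BusRd; mem=90
  op17 P3: store L2 := 13 → I/I/I/M on L2; bus BusRdX Flush; mem=80
  op18 P1: store L2 := 63 → I/M/I/I on L2; bus BusRdX Flush; mem=13
  op19 P2: store L2 := 37 → I/I/M/I on L2; bus BusRdX Flush; mem=63

invalidations = 1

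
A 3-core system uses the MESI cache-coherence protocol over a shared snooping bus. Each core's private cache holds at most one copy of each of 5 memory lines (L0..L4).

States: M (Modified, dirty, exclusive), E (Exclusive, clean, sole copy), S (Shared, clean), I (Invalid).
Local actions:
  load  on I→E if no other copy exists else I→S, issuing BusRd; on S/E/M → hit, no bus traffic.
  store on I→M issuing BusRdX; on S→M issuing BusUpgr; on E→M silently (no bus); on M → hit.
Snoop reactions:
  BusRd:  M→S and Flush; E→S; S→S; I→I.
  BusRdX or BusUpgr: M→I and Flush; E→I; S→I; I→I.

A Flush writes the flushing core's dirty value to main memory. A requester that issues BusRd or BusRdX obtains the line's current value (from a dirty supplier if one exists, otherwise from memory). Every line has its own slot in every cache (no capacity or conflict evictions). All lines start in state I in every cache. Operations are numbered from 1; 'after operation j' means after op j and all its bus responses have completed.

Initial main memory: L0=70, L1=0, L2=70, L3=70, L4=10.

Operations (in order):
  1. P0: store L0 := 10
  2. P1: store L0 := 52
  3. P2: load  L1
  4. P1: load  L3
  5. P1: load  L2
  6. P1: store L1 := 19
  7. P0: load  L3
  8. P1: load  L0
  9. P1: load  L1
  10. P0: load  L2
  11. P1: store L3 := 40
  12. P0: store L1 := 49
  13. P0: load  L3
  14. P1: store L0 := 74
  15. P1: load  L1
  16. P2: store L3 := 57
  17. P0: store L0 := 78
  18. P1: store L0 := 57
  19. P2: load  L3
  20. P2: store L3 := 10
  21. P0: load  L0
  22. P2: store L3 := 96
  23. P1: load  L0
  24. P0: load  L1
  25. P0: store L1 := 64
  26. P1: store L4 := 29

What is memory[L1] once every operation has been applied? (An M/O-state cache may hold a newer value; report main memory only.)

  op1 P0: store L0 := 10 → M/I/I on L0; bus BusRdX; mem=70
  op2 P1: store L0 := 52 → I/M/I on L0; bus BusRdX Flush; mem=10
  op3 P2: load  L1 → I/I/E on L1; bus BusRd; mem=0
  op4 P1: load  L3 → I/E/I on L3; bus BusRd; mem=70
  op5 P1: load  L2 → I/E/I on L2; bus BusRd; mem=70
  op6 P1: store L1 := 19 → I/M/I on L1; bus BusRdX; mem=0
  op7 P0: load  L3 → S/S/I on L3; bus BusRd; mem=70
  op8 P1: load  L0 → I/M/I on L0; bus (none); mem=10
  op9 P1: load  L1 → I/M/I on L1; bus (none); mem=0
  op10 P0: load  L2 → S/S/I on L2; bus BusRd; mem=70
  op11 P1: store L3 := 40 → I/M/I on L3; bus BusUpgr; mem=70
  op12 P0: store L1 := 49 → M/I/I on L1; bus BusRdX Flush; mem=19
  op13 P0: load  L3 → S/S/I on L3; bus BusRd Flush; mem=40
  op14 P1: store L0 := 74 → I/M/I on L0; bus (none); mem=10
  op15 P1: load  L1 → S/S/I on L1; bus BusRd Flush; mem=49
  op16 P2: store L3 := 57 → I/I/M on L3; bus BusRdX; mem=40
  op17 P0: store L0 := 78 → M/I/I on L0; bus BusRdX Flush; mem=74
  op18 P1: store L0 := 57 → I/M/I on L0; bus BusRdX Flush; mem=78
  op19 P2: load  L3 → I/I/M on L3; bus (none); mem=40
  op20 P2: store L3 := 10 → I/I/M on L3; bus (none); mem=40
  op21 P0: load  L0 → S/S/I on L0; bus BusRd Flush; mem=57
  op22 P2: store L3 := 96 → I/I/M on L3; bus (none); mem=40
  op23 P1: load  L0 → S/S/I on L0; bus (none); mem=57
  op24 P0: load  L1 → S/S/I on L1; bus (none); mem=49
  op25 P0: store L1 := 64 → M/I/I on L1; bus BusUpgr; mem=49
  op26 P1: store L4 := 29 → I/M/I on L4; bus BusRdX; mem=10

memory[L1] = 49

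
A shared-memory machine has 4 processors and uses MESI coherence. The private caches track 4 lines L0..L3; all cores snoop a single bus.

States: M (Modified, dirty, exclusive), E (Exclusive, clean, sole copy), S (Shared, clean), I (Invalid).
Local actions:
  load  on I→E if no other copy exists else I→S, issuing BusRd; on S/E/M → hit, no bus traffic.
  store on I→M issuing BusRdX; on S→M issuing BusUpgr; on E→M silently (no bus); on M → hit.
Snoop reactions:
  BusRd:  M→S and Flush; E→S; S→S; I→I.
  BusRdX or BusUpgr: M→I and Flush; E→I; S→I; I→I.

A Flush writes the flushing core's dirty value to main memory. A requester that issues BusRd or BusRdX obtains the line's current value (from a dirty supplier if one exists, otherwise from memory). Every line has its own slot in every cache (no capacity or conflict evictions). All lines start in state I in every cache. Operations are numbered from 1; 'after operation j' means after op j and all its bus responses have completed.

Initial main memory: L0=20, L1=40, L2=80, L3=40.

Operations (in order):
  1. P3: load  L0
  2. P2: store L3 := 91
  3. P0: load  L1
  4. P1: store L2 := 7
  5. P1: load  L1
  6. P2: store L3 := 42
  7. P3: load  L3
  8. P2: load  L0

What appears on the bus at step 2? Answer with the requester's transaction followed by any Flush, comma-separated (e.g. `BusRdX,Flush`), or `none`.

step 1: P3: load  L0  ⟶  IIIE  (L0)  txn=BusRd  M[L0]=20
step 2: P2: store L3 := 91  ⟶  IIMI  (L3)  txn=BusRdX  M[L3]=40
step 3: P0: load  L1  ⟶  EIII  (L1)  txn=BusRd  M[L1]=40
step 4: P1: store L2 := 7  ⟶  IMII  (L2)  txn=BusRdX  M[L2]=80
step 5: P1: load  L1  ⟶  SSII  (L1)  txn=BusRd  M[L1]=40
step 6: P2: store L3 := 42  ⟶  IIMI  (L3)  txn=∅  M[L3]=40
step 7: P3: load  L3  ⟶  IISS  (L3)  txn=BusRd+Flush  M[L3]=42
step 8: P2: load  L0  ⟶  IISS  (L0)  txn=BusRd  M[L0]=20

bus = BusRdX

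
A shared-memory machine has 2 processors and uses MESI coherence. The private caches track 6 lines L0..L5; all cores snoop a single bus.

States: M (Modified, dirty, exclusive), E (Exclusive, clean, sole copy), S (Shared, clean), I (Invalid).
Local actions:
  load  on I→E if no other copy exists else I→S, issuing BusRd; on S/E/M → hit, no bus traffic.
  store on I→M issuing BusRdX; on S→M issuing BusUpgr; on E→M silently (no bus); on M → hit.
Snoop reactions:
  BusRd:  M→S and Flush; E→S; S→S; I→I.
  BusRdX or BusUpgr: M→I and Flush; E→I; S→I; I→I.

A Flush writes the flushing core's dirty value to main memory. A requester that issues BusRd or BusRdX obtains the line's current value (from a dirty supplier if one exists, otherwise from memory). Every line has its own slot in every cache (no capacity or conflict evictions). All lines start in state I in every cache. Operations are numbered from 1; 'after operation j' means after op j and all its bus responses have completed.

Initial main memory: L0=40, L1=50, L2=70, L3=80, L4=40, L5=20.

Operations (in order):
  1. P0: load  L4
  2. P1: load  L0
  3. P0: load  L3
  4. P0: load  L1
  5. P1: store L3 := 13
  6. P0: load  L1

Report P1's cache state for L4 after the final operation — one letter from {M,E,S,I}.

[1] P0: load  L4 | P0:E(40), P1:I | bus: BusRd
[2] P1: load  L0 | P0:I, P1:E(40) | bus: BusRd
[3] P0: load  L3 | P0:E(80), P1:I | bus: BusRd
[4] P0: load  L1 | P0:E(50), P1:I | bus: BusRd
[5] P1: store L3 := 13 | P0:I, P1:M(13) | bus: BusRdX
[6] P0: load  L1 | P0:E(50), P1:I | bus: none

state = I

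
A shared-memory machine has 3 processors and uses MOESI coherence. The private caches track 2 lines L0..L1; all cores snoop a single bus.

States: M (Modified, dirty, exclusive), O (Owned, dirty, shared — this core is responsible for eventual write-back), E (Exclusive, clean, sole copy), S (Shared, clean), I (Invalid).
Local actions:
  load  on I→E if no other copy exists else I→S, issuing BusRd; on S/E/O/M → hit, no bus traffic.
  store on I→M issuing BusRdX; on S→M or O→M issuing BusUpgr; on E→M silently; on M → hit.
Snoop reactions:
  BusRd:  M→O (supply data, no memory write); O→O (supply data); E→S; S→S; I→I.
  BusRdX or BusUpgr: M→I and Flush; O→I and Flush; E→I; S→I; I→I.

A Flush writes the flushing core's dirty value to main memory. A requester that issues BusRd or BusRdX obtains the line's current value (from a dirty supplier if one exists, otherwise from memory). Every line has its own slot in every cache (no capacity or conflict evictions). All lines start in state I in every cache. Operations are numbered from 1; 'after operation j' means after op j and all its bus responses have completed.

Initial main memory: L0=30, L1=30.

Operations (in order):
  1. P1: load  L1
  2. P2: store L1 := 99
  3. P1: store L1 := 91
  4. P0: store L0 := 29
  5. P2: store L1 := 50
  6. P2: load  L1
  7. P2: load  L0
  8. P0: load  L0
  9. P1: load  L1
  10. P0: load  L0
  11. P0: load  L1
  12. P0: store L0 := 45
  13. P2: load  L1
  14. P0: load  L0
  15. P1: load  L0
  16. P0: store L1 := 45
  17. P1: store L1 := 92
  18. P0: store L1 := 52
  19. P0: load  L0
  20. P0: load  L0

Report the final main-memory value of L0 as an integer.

memory[L0] = 30

step 1: P1: load  L1  ⟶  IEI  (L1)  txn=BusRd  M[L1]=30
step 2: P2: store L1 := 99  ⟶  IIM  (L1)  txn=BusRdX  M[L1]=30
step 3: P1: store L1 := 91  ⟶  IMI  (L1)  txn=BusRdX+Flush  M[L1]=99
step 4: P0: store L0 := 29  ⟶  MII  (L0)  txn=BusRdX  M[L0]=30
step 5: P2: store L1 := 50  ⟶  IIM  (L1)  txn=BusRdX+Flush  M[L1]=91
step 6: P2: load  L1  ⟶  IIM  (L1)  txn=∅  M[L1]=91
step 7: P2: load  L0  ⟶  OIS  (L0)  txn=BusRd  M[L0]=30
step 8: P0: load  L0  ⟶  OIS  (L0)  txn=∅  M[L0]=30
step 9: P1: load  L1  ⟶  ISO  (L1)  txn=BusRd  M[L1]=91
step 10: P0: load  L0  ⟶  OIS  (L0)  txn=∅  M[L0]=30
step 11: P0: load  L1  ⟶  SSO  (L1)  txn=BusRd  M[L1]=91
step 12: P0: store L0 := 45  ⟶  MII  (L0)  txn=BusUpgr  M[L0]=30
step 13: P2: load  L1  ⟶  SSO  (L1)  txn=∅  M[L1]=91
step 14: P0: load  L0  ⟶  MII  (L0)  txn=∅  M[L0]=30
step 15: P1: load  L0  ⟶  OSI  (L0)  txn=BusRd  M[L0]=30
step 16: P0: store L1 := 45  ⟶  MII  (L1)  txn=BusUpgr+Flush  M[L1]=50
step 17: P1: store L1 := 92  ⟶  IMI  (L1)  txn=BusRdX+Flush  M[L1]=45
step 18: P0: store L1 := 52  ⟶  MII  (L1)  txn=BusRdX+Flush  M[L1]=92
step 19: P0: load  L0  ⟶  OSI  (L0)  txn=∅  M[L0]=30
step 20: P0: load  L0  ⟶  OSI  (L0)  txn=∅  M[L0]=30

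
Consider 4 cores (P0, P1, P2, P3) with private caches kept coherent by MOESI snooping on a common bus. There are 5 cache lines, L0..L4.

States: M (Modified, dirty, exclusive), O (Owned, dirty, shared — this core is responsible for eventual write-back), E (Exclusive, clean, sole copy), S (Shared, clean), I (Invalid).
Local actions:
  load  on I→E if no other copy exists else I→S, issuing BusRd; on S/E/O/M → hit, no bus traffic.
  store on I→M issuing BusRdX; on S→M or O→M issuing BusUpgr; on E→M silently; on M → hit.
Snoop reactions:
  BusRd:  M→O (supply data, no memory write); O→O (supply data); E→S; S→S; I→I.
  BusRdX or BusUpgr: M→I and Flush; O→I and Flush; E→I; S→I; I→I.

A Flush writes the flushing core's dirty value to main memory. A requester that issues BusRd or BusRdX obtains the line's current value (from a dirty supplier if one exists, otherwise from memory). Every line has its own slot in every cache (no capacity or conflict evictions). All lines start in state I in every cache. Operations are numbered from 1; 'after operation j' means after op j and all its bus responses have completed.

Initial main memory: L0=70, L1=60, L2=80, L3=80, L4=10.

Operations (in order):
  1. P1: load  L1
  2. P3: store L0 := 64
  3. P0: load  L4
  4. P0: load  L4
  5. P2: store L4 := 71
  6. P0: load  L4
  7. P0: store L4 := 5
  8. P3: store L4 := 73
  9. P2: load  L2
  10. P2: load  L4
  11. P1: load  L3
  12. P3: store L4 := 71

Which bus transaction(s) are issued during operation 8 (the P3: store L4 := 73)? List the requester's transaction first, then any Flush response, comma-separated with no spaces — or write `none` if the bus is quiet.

bus = BusRdX,Flush

  op1 P1: load  L1 → I/E/I/I on L1; bus BusRd; mem=60
  op2 P3: store L0 := 64 → I/I/I/M on L0; bus BusRdX; mem=70
  op3 P0: load  L4 → E/I/I/I on L4; bus BusRd; mem=10
  op4 P0: load  L4 → E/I/I/I on L4; bus (none); mem=10
  op5 P2: store L4 := 71 → I/I/M/I on L4; bus BusRdX; mem=10
  op6 P0: load  L4 → S/I/O/I on L4; bus BusRd; mem=10
  op7 P0: store L4 := 5 → M/I/I/I on L4; bus BusUpgr Flush; mem=71
  op8 P3: store L4 := 73 → I/I/I/M on L4; bus BusRdX Flush; mem=5
  op9 P2: load  L2 → I/I/E/I on L2; bus BusRd; mem=80
  op10 P2: load  L4 → I/I/S/O on L4; bus BusRd; mem=5
  op11 P1: load  L3 → I/E/I/I on L3; bus BusRd; mem=80
  op12 P3: store L4 := 71 → I/I/I/M on L4; bus BusUpgr; mem=5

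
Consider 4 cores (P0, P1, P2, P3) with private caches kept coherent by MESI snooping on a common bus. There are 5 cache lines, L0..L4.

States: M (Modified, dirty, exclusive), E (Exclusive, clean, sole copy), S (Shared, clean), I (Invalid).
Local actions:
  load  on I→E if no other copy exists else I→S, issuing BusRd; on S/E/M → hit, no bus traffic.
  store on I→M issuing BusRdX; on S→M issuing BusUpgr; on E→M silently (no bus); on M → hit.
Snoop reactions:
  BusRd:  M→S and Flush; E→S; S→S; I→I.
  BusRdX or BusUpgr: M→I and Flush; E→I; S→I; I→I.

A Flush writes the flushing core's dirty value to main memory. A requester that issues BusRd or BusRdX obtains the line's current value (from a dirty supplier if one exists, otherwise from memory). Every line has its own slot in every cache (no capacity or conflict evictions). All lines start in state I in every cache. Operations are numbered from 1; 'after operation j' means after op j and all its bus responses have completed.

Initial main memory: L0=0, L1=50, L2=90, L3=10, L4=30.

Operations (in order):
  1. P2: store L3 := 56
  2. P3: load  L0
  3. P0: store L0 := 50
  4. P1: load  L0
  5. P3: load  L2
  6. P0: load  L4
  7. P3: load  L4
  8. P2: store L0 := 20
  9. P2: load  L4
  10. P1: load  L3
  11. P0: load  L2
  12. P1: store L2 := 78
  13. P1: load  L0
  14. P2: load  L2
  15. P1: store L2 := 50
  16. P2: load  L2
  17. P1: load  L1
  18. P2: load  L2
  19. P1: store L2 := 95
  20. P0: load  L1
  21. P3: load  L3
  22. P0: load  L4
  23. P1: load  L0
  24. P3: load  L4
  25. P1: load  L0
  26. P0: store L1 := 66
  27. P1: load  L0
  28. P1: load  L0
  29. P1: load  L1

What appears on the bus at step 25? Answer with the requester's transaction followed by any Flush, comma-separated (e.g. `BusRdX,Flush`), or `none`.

  op1 P2: store L3 := 56 → I/I/M/I on L3; bus BusRdX; mem=10
  op2 P3: load  L0 → I/I/I/E on L0; bus BusRd; mem=0
  op3 P0: store L0 := 50 → M/I/I/I on L0; bus BusRdX; mem=0
  op4 P1: load  L0 → S/S/I/I on L0; bus BusRd Flush; mem=50
  op5 P3: load  L2 → I/I/I/E on L2; bus BusRd; mem=90
  op6 P0: load  L4 → E/I/I/I on L4; bus BusRd; mem=30
  op7 P3: load  L4 → S/I/I/S on L4; bus BusRd; mem=30
  op8 P2: store L0 := 20 → I/I/M/I on L0; bus BusRdX; mem=50
  op9 P2: load  L4 → S/I/S/S on L4; bus BusRd; mem=30
  op10 P1: load  L3 → I/S/S/I on L3; bus BusRd Flush; mem=56
  op11 P0: load  L2 → S/I/I/S on L2; bus BusRd; mem=90
  op12 P1: store L2 := 78 → I/M/I/I on L2; bus BusRdX; mem=90
  op13 P1: load  L0 → I/S/S/I on L0; bus BusRd Flush; mem=20
  op14 P2: load  L2 → I/S/S/I on L2; bus BusRd Flush; mem=78
  op15 P1: store L2 := 50 → I/M/I/I on L2; bus BusUpgr; mem=78
  op16 P2: load  L2 → I/S/S/I on L2; bus BusRd Flush; mem=50
  op17 P1: load  L1 → I/E/I/I on L1; bus BusRd; mem=50
  op18 P2: load  L2 → I/S/S/I on L2; bus (none); mem=50
  op19 P1: store L2 := 95 → I/M/I/I on L2; bus BusUpgr; mem=50
  op20 P0: load  L1 → S/S/I/I on L1; bus BusRd; mem=50
  op21 P3: load  L3 → I/S/S/S on L3; bus BusRd; mem=56
  op22 P0: load  L4 → S/I/S/S on L4; bus (none); mem=30
  op23 P1: load  L0 → I/S/S/I on L0; bus (none); mem=20
  op24 P3: load  L4 → S/I/S/S on L4; bus (none); mem=30
  op25 P1: load  L0 → I/S/S/I on L0; bus (none); mem=20
  op26 P0: store L1 := 66 → M/I/I/I on L1; bus BusUpgr; mem=50
  op27 P1: load  L0 → I/S/S/I on L0; bus (none); mem=20
  op28 P1: load  L0 → I/S/S/I on L0; bus (none); mem=20
  op29 P1: load  L1 → S/S/I/I on L1; bus BusRd Flush; mem=66

bus = none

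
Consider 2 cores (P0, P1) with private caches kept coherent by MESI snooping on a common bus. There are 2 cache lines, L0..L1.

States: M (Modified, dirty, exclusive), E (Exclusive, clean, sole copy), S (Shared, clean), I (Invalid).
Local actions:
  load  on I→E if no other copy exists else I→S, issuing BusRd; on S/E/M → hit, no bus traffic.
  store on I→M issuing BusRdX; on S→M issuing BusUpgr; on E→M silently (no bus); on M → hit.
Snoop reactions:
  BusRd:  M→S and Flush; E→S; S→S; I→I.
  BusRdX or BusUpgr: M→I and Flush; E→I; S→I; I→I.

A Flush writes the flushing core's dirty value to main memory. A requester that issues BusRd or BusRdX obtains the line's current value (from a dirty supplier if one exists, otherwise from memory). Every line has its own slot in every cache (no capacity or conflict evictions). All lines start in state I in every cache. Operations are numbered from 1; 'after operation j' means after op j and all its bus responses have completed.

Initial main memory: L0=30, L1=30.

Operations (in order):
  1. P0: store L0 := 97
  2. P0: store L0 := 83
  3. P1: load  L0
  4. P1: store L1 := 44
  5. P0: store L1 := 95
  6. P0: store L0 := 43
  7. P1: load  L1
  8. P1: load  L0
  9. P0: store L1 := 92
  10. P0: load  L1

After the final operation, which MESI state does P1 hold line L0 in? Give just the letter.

  op1 P0: store L0 := 97 → M/I on L0; bus BusRdX; mem=30
  op2 P0: store L0 := 83 → M/I on L0; bus (none); mem=30
  op3 P1: load  L0 → S/S on L0; bus BusRd Flush; mem=83
  op4 P1: store L1 := 44 → I/M on L1; bus BusRdX; mem=30
  op5 P0: store L1 := 95 → M/I on L1; bus BusRdX Flush; mem=44
  op6 P0: store L0 := 43 → M/I on L0; bus BusUpgr; mem=83
  op7 P1: load  L1 → S/S on L1; bus BusRd Flush; mem=95
  op8 P1: load  L0 → S/S on L0; bus BusRd Flush; mem=43
  op9 P0: store L1 := 92 → M/I on L1; bus BusUpgr; mem=95
  op10 P0: load  L1 → M/I on L1; bus (none); mem=95

state = S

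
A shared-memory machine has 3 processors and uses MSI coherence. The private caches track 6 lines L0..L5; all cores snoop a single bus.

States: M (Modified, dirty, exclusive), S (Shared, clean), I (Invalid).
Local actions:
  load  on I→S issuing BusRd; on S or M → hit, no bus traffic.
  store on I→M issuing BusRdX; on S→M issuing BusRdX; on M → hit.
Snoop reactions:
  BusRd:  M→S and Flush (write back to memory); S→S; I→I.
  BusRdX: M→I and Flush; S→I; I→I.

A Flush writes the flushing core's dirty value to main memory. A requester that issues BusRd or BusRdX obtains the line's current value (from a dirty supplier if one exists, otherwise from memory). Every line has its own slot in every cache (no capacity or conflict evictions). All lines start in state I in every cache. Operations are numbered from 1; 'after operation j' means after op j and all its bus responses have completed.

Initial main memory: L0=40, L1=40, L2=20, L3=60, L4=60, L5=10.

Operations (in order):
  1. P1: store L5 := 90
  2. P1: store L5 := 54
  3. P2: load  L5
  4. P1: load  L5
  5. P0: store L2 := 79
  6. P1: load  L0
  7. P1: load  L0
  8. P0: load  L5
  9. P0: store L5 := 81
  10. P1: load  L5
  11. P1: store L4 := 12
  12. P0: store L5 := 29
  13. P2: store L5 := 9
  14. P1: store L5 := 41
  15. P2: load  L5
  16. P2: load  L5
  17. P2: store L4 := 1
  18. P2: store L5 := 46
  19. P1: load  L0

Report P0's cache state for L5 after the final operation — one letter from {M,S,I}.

[1] P1: store L5 := 90 | P0:I, P1:M(90), P2:I | bus: BusRdX
[2] P1: store L5 := 54 | P0:I, P1:M(54), P2:I | bus: none
[3] P2: load  L5 | P0:I, P1:S(54), P2:S(54) | bus: BusRd,Flush
[4] P1: load  L5 | P0:I, P1:S(54), P2:S(54) | bus: none
[5] P0: store L2 := 79 | P0:M(79), P1:I, P2:I | bus: BusRdX
[6] P1: load  L0 | P0:I, P1:S(40), P2:I | bus: BusRd
[7] P1: load  L0 | P0:I, P1:S(40), P2:I | bus: none
[8] P0: load  L5 | P0:S(54), P1:S(54), P2:S(54) | bus: BusRd
[9] P0: store L5 := 81 | P0:M(81), P1:I, P2:I | bus: BusRdX
[10] P1: load  L5 | P0:S(81), P1:S(81), P2:I | bus: BusRd,Flush
[11] P1: store L4 := 12 | P0:I, P1:M(12), P2:I | bus: BusRdX
[12] P0: store L5 := 29 | P0:M(29), P1:I, P2:I | bus: BusRdX
[13] P2: store L5 := 9 | P0:I, P1:I, P2:M(9) | bus: BusRdX,Flush
[14] P1: store L5 := 41 | P0:I, P1:M(41), P2:I | bus: BusRdX,Flush
[15] P2: load  L5 | P0:I, P1:S(41), P2:S(41) | bus: BusRd,Flush
[16] P2: load  L5 | P0:I, P1:S(41), P2:S(41) | bus: none
[17] P2: store L4 := 1 | P0:I, P1:I, P2:M(1) | bus: BusRdX,Flush
[18] P2: store L5 := 46 | P0:I, P1:I, P2:M(46) | bus: BusRdX
[19] P1: load  L0 | P0:I, P1:S(40), P2:I | bus: none

state = I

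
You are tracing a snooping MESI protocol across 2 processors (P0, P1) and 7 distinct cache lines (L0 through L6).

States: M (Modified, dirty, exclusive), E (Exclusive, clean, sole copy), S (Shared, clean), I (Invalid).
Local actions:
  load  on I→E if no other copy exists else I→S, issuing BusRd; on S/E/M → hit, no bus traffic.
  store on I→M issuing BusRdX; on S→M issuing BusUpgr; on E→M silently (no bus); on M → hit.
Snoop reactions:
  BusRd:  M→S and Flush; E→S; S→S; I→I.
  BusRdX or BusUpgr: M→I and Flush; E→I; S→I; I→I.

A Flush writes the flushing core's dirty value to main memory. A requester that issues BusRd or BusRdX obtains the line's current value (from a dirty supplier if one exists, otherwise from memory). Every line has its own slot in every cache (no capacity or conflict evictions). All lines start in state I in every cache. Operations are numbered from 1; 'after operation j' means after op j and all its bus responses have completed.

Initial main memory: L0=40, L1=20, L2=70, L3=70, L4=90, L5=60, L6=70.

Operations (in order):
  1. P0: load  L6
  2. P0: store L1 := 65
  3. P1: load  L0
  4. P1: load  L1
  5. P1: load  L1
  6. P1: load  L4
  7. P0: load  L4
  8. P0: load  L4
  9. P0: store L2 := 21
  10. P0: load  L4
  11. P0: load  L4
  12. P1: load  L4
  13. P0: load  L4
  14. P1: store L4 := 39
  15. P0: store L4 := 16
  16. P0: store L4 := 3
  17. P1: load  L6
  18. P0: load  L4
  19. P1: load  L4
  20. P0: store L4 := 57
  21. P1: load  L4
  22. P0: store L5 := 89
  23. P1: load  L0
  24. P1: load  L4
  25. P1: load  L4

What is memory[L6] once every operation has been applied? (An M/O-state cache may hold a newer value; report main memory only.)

memory[L6] = 70

[1] P0: load  L6 | P0:E(70), P1:I | bus: BusRd
[2] P0: store L1 := 65 | P0:M(65), P1:I | bus: BusRdX
[3] P1: load  L0 | P0:I, P1:E(40) | bus: BusRd
[4] P1: load  L1 | P0:S(65), P1:S(65) | bus: BusRd,Flush
[5] P1: load  L1 | P0:S(65), P1:S(65) | bus: none
[6] P1: load  L4 | P0:I, P1:E(90) | bus: BusRd
[7] P0: load  L4 | P0:S(90), P1:S(90) | bus: BusRd
[8] P0: load  L4 | P0:S(90), P1:S(90) | bus: none
[9] P0: store L2 := 21 | P0:M(21), P1:I | bus: BusRdX
[10] P0: load  L4 | P0:S(90), P1:S(90) | bus: none
[11] P0: load  L4 | P0:S(90), P1:S(90) | bus: none
[12] P1: load  L4 | P0:S(90), P1:S(90) | bus: none
[13] P0: load  L4 | P0:S(90), P1:S(90) | bus: none
[14] P1: store L4 := 39 | P0:I, P1:M(39) | bus: BusUpgr
[15] P0: store L4 := 16 | P0:M(16), P1:I | bus: BusRdX,Flush
[16] P0: store L4 := 3 | P0:M(3), P1:I | bus: none
[17] P1: load  L6 | P0:S(70), P1:S(70) | bus: BusRd
[18] P0: load  L4 | P0:M(3), P1:I | bus: none
[19] P1: load  L4 | P0:S(3), P1:S(3) | bus: BusRd,Flush
[20] P0: store L4 := 57 | P0:M(57), P1:I | bus: BusUpgr
[21] P1: load  L4 | P0:S(57), P1:S(57) | bus: BusRd,Flush
[22] P0: store L5 := 89 | P0:M(89), P1:I | bus: BusRdX
[23] P1: load  L0 | P0:I, P1:E(40) | bus: none
[24] P1: load  L4 | P0:S(57), P1:S(57) | bus: none
[25] P1: load  L4 | P0:S(57), P1:S(57) | bus: none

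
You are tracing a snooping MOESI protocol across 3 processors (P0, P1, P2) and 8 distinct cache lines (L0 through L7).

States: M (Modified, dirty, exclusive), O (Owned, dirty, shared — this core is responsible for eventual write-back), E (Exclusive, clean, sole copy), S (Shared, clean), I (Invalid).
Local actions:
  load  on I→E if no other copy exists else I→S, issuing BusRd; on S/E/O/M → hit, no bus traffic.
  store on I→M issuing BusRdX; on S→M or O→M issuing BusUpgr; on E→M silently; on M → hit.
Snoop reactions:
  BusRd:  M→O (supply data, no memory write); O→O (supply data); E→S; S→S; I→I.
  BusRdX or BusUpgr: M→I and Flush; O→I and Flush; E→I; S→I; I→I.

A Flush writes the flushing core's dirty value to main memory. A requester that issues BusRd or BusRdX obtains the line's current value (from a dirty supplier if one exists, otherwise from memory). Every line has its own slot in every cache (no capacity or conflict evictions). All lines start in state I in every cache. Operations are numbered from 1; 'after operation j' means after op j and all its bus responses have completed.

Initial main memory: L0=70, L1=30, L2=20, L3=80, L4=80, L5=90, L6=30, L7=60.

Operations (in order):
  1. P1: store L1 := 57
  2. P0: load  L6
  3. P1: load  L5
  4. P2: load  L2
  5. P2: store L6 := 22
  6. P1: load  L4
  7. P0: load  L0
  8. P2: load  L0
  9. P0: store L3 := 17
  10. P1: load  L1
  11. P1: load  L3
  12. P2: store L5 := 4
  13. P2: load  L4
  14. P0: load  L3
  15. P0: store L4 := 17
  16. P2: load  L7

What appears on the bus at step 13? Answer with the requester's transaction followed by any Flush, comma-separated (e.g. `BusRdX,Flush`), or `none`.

1. P1: store L1 := 57  bus=[BusRdX]  L1: P0=I P1=M P2=I  mem[L1]=30
2. P0: load  L6  bus=[BusRd]  L6: P0=E P1=I P2=I  mem[L6]=30
3. P1: load  L5  bus=[BusRd]  L5: P0=I P1=E P2=I  mem[L5]=90
4. P2: load  L2  bus=[BusRd]  L2: P0=I P1=I P2=E  mem[L2]=20
5. P2: store L6 := 22  bus=[BusRdX]  L6: P0=I P1=I P2=M  mem[L6]=30
6. P1: load  L4  bus=[BusRd]  L4: P0=I P1=E P2=I  mem[L4]=80
7. P0: load  L0  bus=[BusRd]  L0: P0=E P1=I P2=I  mem[L0]=70
8. P2: load  L0  bus=[BusRd]  L0: P0=S P1=I P2=S  mem[L0]=70
9. P0: store L3 := 17  bus=[BusRdX]  L3: P0=M P1=I P2=I  mem[L3]=80
10. P1: load  L1  bus=[-]  L1: P0=I P1=M P2=I  mem[L1]=30
11. P1: load  L3  bus=[BusRd]  L3: P0=O P1=S P2=I  mem[L3]=80
12. P2: store L5 := 4  bus=[BusRdX]  L5: P0=I P1=I P2=M  mem[L5]=90
13. P2: load  L4  bus=[BusRd]  L4: P0=I P1=S P2=S  mem[L4]=80
14. P0: load  L3  bus=[-]  L3: P0=O P1=S P2=I  mem[L3]=80
15. P0: store L4 := 17  bus=[BusRdX]  L4: P0=M P1=I P2=I  mem[L4]=80
16. P2: load  L7  bus=[BusRd]  L7: P0=I P1=I P2=E  mem[L7]=60

bus = BusRd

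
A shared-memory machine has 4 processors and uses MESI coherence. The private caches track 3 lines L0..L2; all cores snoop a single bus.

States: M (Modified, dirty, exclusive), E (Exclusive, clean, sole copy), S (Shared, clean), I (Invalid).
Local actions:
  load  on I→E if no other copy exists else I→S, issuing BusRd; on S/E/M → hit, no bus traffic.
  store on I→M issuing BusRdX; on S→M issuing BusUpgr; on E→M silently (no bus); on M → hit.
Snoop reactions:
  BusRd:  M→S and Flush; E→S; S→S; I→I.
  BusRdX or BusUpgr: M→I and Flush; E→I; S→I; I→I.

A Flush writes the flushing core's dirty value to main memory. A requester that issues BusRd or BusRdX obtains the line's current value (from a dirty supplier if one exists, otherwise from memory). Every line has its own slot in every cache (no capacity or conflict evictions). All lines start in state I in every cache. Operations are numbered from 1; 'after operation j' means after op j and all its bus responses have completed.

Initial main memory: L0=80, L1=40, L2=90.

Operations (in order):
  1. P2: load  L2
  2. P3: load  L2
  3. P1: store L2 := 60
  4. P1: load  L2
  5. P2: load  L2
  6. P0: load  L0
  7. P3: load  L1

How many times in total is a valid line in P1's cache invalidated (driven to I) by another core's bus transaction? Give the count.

step 1: P2: load  L2  ⟶  IIEI  (L2)  txn=BusRd  M[L2]=90
step 2: P3: load  L2  ⟶  IISS  (L2)  txn=BusRd  M[L2]=90
step 3: P1: store L2 := 60  ⟶  IMII  (L2)  txn=BusRdX  M[L2]=90
step 4: P1: load  L2  ⟶  IMII  (L2)  txn=∅  M[L2]=90
step 5: P2: load  L2  ⟶  ISSI  (L2)  txn=BusRd+Flush  M[L2]=60
step 6: P0: load  L0  ⟶  EIII  (L0)  txn=BusRd  M[L0]=80
step 7: P3: load  L1  ⟶  IIIE  (L1)  txn=BusRd  M[L1]=40

invalidations = 0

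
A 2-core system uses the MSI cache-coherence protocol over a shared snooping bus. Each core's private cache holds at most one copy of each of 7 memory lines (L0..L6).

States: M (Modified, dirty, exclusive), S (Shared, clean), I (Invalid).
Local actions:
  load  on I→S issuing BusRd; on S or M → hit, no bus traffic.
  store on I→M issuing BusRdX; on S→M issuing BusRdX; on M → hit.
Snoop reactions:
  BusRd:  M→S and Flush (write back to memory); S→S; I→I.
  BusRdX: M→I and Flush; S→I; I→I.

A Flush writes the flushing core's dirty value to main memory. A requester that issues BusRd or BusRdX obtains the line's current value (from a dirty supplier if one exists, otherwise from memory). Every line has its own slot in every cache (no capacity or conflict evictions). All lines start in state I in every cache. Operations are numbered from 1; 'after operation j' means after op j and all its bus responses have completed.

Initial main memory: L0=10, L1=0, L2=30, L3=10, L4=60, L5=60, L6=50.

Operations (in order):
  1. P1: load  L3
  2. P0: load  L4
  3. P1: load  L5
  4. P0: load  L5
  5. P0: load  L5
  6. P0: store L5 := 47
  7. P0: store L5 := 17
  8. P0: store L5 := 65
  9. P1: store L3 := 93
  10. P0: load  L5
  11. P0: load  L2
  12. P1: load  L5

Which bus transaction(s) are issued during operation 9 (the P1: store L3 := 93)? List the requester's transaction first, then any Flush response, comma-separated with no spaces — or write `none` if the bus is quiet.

bus = BusRdX

[1] P1: load  L3 | P0:I, P1:S(10) | bus: BusRd
[2] P0: load  L4 | P0:S(60), P1:I | bus: BusRd
[3] P1: load  L5 | P0:I, P1:S(60) | bus: BusRd
[4] P0: load  L5 | P0:S(60), P1:S(60) | bus: BusRd
[5] P0: load  L5 | P0:S(60), P1:S(60) | bus: none
[6] P0: store L5 := 47 | P0:M(47), P1:I | bus: BusRdX
[7] P0: store L5 := 17 | P0:M(17), P1:I | bus: none
[8] P0: store L5 := 65 | P0:M(65), P1:I | bus: none
[9] P1: store L3 := 93 | P0:I, P1:M(93) | bus: BusRdX
[10] P0: load  L5 | P0:M(65), P1:I | bus: none
[11] P0: load  L2 | P0:S(30), P1:I | bus: BusRd
[12] P1: load  L5 | P0:S(65), P1:S(65) | bus: BusRd,Flush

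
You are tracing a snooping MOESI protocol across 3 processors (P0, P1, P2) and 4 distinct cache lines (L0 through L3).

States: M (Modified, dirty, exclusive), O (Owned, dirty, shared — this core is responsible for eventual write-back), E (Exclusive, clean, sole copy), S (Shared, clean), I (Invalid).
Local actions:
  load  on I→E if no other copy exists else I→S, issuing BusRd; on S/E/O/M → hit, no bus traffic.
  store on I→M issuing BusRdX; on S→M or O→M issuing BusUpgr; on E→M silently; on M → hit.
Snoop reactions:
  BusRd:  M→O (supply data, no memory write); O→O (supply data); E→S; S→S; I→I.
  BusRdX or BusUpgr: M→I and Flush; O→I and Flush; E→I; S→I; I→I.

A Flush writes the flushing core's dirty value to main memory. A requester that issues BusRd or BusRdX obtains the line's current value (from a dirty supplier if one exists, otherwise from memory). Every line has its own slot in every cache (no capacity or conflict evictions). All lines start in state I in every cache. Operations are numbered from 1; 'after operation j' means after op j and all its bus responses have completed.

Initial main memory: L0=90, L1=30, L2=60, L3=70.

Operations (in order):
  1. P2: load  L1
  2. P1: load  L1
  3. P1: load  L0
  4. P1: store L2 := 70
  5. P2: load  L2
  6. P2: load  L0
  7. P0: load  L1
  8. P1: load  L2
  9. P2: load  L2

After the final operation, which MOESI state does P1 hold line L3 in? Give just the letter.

step 1: P2: load  L1  ⟶  IIE  (L1)  txn=BusRd  M[L1]=30
step 2: P1: load  L1  ⟶  ISS  (L1)  txn=BusRd  M[L1]=30
step 3: P1: load  L0  ⟶  IEI  (L0)  txn=BusRd  M[L0]=90
step 4: P1: store L2 := 70  ⟶  IMI  (L2)  txn=BusRdX  M[L2]=60
step 5: P2: load  L2  ⟶  IOS  (L2)  txn=BusRd  M[L2]=60
step 6: P2: load  L0  ⟶  ISS  (L0)  txn=BusRd  M[L0]=90
step 7: P0: load  L1  ⟶  SSS  (L1)  txn=BusRd  M[L1]=30
step 8: P1: load  L2  ⟶  IOS  (L2)  txn=∅  M[L2]=60
step 9: P2: load  L2  ⟶  IOS  (L2)  txn=∅  M[L2]=60

state = I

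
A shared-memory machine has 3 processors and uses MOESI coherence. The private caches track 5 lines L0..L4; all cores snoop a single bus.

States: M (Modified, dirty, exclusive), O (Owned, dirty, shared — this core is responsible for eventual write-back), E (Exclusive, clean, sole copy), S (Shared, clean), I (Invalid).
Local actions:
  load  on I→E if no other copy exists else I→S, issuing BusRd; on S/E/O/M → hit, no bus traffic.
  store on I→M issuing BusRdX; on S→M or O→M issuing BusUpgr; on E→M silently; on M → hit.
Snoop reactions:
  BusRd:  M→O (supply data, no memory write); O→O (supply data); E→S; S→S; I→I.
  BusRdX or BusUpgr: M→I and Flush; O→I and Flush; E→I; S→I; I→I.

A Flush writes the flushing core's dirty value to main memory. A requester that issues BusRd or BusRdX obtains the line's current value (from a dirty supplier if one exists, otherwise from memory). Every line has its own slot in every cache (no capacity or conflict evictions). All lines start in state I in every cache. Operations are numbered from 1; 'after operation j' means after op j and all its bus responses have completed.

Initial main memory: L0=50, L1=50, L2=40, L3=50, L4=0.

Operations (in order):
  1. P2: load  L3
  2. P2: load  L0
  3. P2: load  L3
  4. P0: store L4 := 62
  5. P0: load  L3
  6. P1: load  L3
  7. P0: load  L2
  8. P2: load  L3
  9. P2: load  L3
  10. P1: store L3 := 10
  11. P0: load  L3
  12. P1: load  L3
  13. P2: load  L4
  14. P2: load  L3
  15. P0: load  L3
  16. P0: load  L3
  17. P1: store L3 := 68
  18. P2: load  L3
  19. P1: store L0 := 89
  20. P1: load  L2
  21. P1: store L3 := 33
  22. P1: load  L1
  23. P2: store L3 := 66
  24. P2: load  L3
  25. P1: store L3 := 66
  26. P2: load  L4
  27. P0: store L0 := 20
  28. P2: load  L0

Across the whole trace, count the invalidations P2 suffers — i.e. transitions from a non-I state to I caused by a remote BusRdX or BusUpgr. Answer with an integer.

[1] P2: load  L3 | P0:I, P1:I, P2:E(50) | bus: BusRd
[2] P2: load  L0 | P0:I, P1:I, P2:E(50) | bus: BusRd
[3] P2: load  L3 | P0:I, P1:I, P2:E(50) | bus: none
[4] P0: store L4 := 62 | P0:M(62), P1:I, P2:I | bus: BusRdX
[5] P0: load  L3 | P0:S(50), P1:I, P2:S(50) | bus: BusRd
[6] P1: load  L3 | P0:S(50), P1:S(50), P2:S(50) | bus: BusRd
[7] P0: load  L2 | P0:E(40), P1:I, P2:I | bus: BusRd
[8] P2: load  L3 | P0:S(50), P1:S(50), P2:S(50) | bus: none
[9] P2: load  L3 | P0:S(50), P1:S(50), P2:S(50) | bus: none
[10] P1: store L3 := 10 | P0:I, P1:M(10), P2:I | bus: BusUpgr
[11] P0: load  L3 | P0:S(10), P1:O(10), P2:I | bus: BusRd
[12] P1: load  L3 | P0:S(10), P1:O(10), P2:I | bus: none
[13] P2: load  L4 | P0:O(62), P1:I, P2:S(62) | bus: BusRd
[14] P2: load  L3 | P0:S(10), P1:O(10), P2:S(10) | bus: BusRd
[15] P0: load  L3 | P0:S(10), P1:O(10), P2:S(10) | bus: none
[16] P0: load  L3 | P0:S(10), P1:O(10), P2:S(10) | bus: none
[17] P1: store L3 := 68 | P0:I, P1:M(68), P2:I | bus: BusUpgr
[18] P2: load  L3 | P0:I, P1:O(68), P2:S(68) | bus: BusRd
[19] P1: store L0 := 89 | P0:I, P1:M(89), P2:I | bus: BusRdX
[20] P1: load  L2 | P0:S(40), P1:S(40), P2:I | bus: BusRd
[21] P1: store L3 := 33 | P0:I, P1:M(33), P2:I | bus: BusUpgr
[22] P1: load  L1 | P0:I, P1:E(50), P2:I | bus: BusRd
[23] P2: store L3 := 66 | P0:I, P1:I, P2:M(66) | bus: BusRdX,Flush
[24] P2: load  L3 | P0:I, P1:I, P2:M(66) | bus: none
[25] P1: store L3 := 66 | P0:I, P1:M(66), P2:I | bus: BusRdX,Flush
[26] P2: load  L4 | P0:O(62), P1:I, P2:S(62) | bus: none
[27] P0: store L0 := 20 | P0:M(20), P1:I, P2:I | bus: BusRdX,Flush
[28] P2: load  L0 | P0:O(20), P1:I, P2:S(20) | bus: BusRd

invalidations = 5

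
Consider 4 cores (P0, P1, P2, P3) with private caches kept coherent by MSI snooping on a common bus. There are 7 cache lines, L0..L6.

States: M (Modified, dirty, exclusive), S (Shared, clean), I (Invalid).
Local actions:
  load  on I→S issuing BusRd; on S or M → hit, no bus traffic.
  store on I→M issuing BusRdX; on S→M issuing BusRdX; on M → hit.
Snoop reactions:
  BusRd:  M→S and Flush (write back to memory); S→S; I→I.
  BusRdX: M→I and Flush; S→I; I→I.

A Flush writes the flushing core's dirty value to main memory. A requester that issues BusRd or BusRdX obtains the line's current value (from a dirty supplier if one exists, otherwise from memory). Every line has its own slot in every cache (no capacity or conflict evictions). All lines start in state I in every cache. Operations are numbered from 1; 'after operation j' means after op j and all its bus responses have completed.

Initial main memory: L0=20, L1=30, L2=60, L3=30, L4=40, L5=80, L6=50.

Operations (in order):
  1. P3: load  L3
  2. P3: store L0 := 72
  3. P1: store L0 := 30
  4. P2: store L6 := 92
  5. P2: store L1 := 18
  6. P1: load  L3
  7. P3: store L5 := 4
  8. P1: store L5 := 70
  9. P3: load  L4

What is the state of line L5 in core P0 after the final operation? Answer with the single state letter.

  op1 P3: load  L3 → I/I/I/S on L3; bus BusRd; mem=30
  op2 P3: store L0 := 72 → I/I/I/M on L0; bus BusRdX; mem=20
  op3 P1: store L0 := 30 → I/M/I/I on L0; bus BusRdX Flush; mem=72
  op4 P2: store L6 := 92 → I/I/M/I on L6; bus BusRdX; mem=50
  op5 P2: store L1 := 18 → I/I/M/I on L1; bus BusRdX; mem=30
  op6 P1: load  L3 → I/S/I/S on L3; bus BusRd; mem=30
  op7 P3: store L5 := 4 → I/I/I/M on L5; bus BusRdX; mem=80
  op8 P1: store L5 := 70 → I/M/I/I on L5; bus BusRdX Flush; mem=4
  op9 P3: load  L4 → I/I/I/S on L4; bus BusRd; mem=40

state = I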